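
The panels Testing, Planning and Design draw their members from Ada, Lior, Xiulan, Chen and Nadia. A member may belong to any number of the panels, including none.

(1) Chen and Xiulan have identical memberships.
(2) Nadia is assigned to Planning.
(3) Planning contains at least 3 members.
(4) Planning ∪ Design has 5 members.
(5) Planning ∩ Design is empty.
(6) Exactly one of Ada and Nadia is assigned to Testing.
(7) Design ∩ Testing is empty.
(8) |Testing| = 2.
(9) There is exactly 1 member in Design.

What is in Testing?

From (2): Nadia ∈ Planning.
(5) (disjoint): Nadia ∉ Design.
Suppose Ada ∈ Testing: no assignment then satisfies all the clues, so Ada ∉ Testing.

Testing = {Lior, Nadia}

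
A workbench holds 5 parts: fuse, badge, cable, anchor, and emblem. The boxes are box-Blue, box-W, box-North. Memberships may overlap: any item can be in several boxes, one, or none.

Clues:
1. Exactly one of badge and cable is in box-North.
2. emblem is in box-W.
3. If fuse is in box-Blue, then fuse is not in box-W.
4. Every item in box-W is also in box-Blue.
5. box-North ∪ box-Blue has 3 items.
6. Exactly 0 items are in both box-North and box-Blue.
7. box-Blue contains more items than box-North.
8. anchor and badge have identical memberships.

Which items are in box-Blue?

box-Blue = {emblem, fuse}

From (2): emblem ∈ box-W.
(4) with emblem ∈ box-W: emblem ∈ box-Blue.
Suppose fuse ∉ box-Blue: no assignment then satisfies all the clues, so fuse ∈ box-Blue.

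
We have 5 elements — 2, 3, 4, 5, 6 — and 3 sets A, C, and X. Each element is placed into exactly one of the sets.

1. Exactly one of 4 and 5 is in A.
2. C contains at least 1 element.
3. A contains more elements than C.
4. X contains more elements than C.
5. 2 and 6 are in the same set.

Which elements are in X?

X = {2, 6}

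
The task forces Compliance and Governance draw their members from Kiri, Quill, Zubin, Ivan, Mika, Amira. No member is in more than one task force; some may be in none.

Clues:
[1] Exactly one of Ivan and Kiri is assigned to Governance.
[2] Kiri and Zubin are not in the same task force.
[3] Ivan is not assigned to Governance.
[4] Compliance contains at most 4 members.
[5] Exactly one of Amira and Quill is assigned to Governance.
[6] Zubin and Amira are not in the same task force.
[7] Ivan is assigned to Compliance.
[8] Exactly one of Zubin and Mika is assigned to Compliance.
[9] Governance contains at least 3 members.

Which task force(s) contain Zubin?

From (3): Ivan ∉ Governance.
From (7): Ivan ∈ Compliance.
(1) (exactly one): Kiri ∈ Governance.
(2): Zubin ∉ Governance.
Suppose Zubin ∉ Compliance: no assignment then satisfies all the clues, so Zubin ∈ Compliance.

Zubin: Compliance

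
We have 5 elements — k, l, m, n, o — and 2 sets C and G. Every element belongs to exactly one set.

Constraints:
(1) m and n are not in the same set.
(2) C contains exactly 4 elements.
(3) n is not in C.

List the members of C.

C = {k, l, m, o}

From (3): n ∉ C.
(2): only 4 candidates remain for C, so all are in.
Only one set left: n ∈ G.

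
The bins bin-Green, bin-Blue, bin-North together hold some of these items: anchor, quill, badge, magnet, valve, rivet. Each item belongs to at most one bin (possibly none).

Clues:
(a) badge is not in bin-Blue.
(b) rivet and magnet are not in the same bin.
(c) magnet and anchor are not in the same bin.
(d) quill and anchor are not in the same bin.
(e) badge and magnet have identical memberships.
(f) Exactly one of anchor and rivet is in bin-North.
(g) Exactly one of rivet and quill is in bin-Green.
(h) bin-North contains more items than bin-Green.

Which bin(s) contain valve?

valve: bin-North

From (a): badge ∉ bin-Blue.
(e): magnet matches badge: magnet ∉ bin-Blue.
Suppose valve ∈ bin-Green: no assignment then satisfies all the clues, so valve ∉ bin-Green.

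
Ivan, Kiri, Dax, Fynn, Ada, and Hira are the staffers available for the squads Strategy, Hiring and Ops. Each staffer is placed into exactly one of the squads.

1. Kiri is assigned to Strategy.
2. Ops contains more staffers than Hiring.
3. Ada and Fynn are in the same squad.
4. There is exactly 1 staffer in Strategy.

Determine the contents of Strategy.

Strategy = {Kiri}

From (1): Kiri ∈ Strategy.
(4): Strategy already has 1, so the rest are out.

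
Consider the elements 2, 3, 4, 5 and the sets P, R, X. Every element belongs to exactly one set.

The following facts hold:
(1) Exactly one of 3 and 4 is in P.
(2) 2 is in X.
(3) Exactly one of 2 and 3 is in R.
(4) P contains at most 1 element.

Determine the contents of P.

From (2): 2 ∈ X.
(3) (exactly one): 3 ∈ R.
(1) (exactly one): 4 ∈ P.
(4): P already has 1, so the rest are out.

P = {4}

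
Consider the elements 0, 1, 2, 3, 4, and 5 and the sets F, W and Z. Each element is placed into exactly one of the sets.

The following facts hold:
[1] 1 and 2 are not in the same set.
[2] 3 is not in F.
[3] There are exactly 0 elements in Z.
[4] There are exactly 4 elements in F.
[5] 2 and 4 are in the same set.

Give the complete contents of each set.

F = {0, 2, 4, 5}; W = {1, 3}; Z = {}

From (2): 3 ∉ F.
(3): Z already has 0, so the rest are out.
Only one set left: 3 ∈ W.
Suppose 0 ∉ F: no assignment then satisfies all the clues, so 0 ∈ F.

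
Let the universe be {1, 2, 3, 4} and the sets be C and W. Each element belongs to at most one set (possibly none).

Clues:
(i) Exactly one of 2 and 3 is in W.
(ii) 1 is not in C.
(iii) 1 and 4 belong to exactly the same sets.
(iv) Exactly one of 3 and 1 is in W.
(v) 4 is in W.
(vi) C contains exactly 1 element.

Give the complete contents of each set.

From (ii): 1 ∉ C.
From (v): 4 ∈ W.
(iii): 1 matches 4: 1 ∈ W.
(iv) (exactly one): 3 ∉ W.
(i) (exactly one): 2 ∈ W.
(vi): only 1 candidates remain for C, so all are in.

C = {3}; W = {1, 2, 4}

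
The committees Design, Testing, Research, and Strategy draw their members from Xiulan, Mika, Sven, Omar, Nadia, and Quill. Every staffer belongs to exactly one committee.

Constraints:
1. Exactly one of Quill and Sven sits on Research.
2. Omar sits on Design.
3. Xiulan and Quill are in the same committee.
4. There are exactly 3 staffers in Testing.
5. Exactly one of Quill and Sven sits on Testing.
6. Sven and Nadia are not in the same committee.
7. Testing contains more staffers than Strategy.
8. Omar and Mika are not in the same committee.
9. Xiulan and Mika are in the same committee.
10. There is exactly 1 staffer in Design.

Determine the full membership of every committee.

Design = {Omar}; Testing = {Mika, Quill, Xiulan}; Research = {Sven}; Strategy = {Nadia}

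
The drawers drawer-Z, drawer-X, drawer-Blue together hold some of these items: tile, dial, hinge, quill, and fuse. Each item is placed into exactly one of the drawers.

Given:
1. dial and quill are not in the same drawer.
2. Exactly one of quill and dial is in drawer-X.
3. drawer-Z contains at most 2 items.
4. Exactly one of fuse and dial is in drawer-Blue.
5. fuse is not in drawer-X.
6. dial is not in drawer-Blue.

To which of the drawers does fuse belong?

fuse: drawer-Blue

From (5): fuse ∉ drawer-X.
From (6): dial ∉ drawer-Blue.
(4) (exactly one): fuse ∈ drawer-Blue.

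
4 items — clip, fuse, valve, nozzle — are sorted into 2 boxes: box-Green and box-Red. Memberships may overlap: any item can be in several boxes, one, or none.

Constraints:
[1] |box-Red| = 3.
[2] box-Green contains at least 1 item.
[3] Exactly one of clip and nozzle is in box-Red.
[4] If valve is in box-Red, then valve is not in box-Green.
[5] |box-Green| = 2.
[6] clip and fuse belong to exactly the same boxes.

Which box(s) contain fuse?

fuse: box-Green, box-Red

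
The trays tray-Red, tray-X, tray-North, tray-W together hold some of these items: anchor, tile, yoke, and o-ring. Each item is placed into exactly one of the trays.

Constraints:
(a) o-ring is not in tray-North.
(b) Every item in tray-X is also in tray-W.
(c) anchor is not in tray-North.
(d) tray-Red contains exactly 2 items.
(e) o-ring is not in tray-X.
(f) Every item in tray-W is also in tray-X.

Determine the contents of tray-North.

tray-North = {tile, yoke}

From (a): o-ring ∉ tray-North.
From (c): anchor ∉ tray-North.
From (e): o-ring ∉ tray-X.
(f) contrapositive: o-ring ∉ tray-W.
Only one tray left: o-ring ∈ tray-Red.
Suppose tile ∉ tray-North: no assignment then satisfies all the clues, so tile ∈ tray-North.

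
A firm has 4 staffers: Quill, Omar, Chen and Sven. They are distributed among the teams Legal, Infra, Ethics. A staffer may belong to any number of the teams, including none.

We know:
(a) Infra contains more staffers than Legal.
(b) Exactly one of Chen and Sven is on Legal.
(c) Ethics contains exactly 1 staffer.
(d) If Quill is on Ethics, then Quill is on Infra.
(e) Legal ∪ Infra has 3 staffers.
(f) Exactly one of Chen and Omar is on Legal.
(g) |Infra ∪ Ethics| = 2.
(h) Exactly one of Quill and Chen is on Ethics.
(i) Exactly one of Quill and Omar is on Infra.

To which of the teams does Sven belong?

Sven: Infra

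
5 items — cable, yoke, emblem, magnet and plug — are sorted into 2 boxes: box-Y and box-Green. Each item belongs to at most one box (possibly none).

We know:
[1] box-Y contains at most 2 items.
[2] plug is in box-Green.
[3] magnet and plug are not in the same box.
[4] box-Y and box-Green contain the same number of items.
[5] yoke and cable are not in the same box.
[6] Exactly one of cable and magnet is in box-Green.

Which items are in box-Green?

From (2): plug ∈ box-Green.
(3): magnet ∉ box-Green.
(6) (exactly one): cable ∈ box-Green.
(5): yoke ∉ box-Green.
Suppose emblem ∈ box-Green: no assignment then satisfies all the clues, so emblem ∉ box-Green.

box-Green = {cable, plug}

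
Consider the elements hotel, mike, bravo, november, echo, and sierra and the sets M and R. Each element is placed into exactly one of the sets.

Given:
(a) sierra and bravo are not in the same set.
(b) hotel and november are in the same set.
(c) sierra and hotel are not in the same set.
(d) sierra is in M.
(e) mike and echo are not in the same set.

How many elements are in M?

2

From (d): sierra ∈ M.
(a): bravo ∉ M.
(c): hotel ∉ M.
Only one set left: hotel ∈ R.
Only one set left: bravo ∈ R.
(b): november matches hotel: november ∉ M.
(b): november matches hotel: november ∈ R.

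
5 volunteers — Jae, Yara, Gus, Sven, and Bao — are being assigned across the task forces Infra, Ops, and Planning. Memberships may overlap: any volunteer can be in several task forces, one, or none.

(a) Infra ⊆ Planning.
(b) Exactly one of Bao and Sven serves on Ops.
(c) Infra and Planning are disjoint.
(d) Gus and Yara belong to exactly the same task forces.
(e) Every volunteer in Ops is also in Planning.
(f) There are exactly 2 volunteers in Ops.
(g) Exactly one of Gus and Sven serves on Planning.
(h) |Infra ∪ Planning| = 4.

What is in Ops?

Ops = {Bao, Jae}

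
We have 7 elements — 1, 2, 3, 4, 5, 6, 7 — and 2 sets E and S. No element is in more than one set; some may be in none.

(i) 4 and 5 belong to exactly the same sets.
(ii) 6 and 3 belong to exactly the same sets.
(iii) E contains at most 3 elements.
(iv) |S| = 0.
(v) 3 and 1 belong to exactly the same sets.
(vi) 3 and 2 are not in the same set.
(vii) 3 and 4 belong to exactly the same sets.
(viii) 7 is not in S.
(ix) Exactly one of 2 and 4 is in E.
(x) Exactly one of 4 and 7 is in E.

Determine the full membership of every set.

E = {2, 7}; S = {}

From (viii): 7 ∉ S.
(iv): S already has 0, so the rest are out.
Suppose 1 ∈ E: no assignment then satisfies all the clues, so 1 ∉ E.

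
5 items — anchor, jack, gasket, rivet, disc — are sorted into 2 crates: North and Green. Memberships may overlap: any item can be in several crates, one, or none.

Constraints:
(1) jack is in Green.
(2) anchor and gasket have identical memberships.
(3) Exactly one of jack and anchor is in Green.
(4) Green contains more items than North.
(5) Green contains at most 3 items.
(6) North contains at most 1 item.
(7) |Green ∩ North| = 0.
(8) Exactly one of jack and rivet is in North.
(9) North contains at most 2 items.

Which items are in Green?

Green = {disc, jack}

From (1): jack ∈ Green.
(3) (exactly one): anchor ∉ Green.
(2): gasket matches anchor: gasket ∉ Green.
Suppose rivet ∈ Green: no assignment then satisfies all the clues, so rivet ∉ Green.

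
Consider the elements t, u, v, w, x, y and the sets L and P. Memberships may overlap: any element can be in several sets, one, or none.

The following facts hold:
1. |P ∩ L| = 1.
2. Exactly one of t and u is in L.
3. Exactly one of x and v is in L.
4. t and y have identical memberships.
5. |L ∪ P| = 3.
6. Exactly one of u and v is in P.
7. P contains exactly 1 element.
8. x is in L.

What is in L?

L = {u, w, x}

From (8): x ∈ L.
(3) (exactly one): v ∉ L.
Suppose t ∈ L: no assignment then satisfies all the clues, so t ∉ L.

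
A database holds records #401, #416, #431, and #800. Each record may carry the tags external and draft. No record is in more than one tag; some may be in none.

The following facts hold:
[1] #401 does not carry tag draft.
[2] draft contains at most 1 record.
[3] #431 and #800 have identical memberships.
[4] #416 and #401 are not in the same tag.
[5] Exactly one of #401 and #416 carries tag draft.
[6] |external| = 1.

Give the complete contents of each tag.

external = {#401}; draft = {#416}

From (1): #401 ∉ draft.
(5) (exactly one): #416 ∈ draft.
(2): draft already has 1, so the rest are out.
Suppose #401 ∉ external: no assignment then satisfies all the clues, so #401 ∈ external.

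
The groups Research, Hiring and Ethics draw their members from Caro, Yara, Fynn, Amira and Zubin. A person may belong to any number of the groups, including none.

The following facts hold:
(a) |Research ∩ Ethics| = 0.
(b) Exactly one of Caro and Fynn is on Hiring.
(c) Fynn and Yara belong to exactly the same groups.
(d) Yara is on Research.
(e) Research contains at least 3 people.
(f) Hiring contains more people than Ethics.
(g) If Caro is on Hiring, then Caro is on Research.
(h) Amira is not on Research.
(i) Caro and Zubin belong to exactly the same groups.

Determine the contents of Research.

Research = {Caro, Fynn, Yara, Zubin}

From (d): Yara ∈ Research.
From (h): Amira ∉ Research.
(c): Fynn matches Yara: Fynn ∈ Research.
Suppose Caro ∉ Research: no assignment then satisfies all the clues, so Caro ∈ Research.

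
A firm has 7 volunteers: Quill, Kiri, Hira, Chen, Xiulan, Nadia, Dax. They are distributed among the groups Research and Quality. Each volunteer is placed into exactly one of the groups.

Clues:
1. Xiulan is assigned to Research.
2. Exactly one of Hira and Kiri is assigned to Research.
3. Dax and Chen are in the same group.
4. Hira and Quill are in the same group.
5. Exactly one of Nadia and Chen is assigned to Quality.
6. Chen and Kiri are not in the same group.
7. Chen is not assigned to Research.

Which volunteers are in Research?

Research = {Kiri, Nadia, Xiulan}

From (1): Xiulan ∈ Research.
From (7): Chen ∉ Research.
(3): Dax matches Chen: Dax ∉ Research.
Only one group left: Chen ∈ Quality.
Only one group left: Dax ∈ Quality.
(5) (exactly one): Nadia ∉ Quality.
(6): Kiri ∉ Quality.
Only one group left: Kiri ∈ Research.
Only one group left: Nadia ∈ Research.
(2) (exactly one): Hira ∉ Research.
(4): Quill matches Hira: Quill ∉ Research.
Only one group left: Hira ∈ Quality.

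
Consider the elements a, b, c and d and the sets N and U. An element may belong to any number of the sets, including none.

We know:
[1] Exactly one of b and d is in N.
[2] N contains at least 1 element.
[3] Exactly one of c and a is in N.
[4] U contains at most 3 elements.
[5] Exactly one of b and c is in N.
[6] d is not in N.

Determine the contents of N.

N = {a, b}

From (6): d ∉ N.
(1) (exactly one): b ∈ N.
(5) (exactly one): c ∉ N.
(3) (exactly one): a ∈ N.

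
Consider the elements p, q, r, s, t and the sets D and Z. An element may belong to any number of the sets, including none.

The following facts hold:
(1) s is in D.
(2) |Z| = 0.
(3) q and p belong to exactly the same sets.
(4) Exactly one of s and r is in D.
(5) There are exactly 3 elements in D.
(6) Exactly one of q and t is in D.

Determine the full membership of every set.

D = {p, q, s}; Z = {}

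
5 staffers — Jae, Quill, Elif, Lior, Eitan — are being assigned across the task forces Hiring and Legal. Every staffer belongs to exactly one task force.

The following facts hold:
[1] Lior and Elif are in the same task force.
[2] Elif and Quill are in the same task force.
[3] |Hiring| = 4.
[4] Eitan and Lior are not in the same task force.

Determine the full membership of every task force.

Hiring = {Elif, Jae, Lior, Quill}; Legal = {Eitan}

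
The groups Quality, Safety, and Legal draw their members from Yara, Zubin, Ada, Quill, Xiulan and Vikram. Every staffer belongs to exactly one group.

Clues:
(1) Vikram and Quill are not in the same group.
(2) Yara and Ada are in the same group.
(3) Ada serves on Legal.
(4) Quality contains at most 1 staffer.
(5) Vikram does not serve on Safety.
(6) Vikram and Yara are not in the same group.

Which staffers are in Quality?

Quality = {Vikram}

From (3): Ada ∈ Legal.
From (5): Vikram ∉ Safety.
(2): Yara matches Ada: Yara ∉ Quality.
(2): Yara matches Ada: Yara ∉ Safety.
(2): Yara matches Ada: Yara ∈ Legal.
(6): Vikram ∉ Legal.
Only one group left: Vikram ∈ Quality.
(1): Quill ∉ Quality.
(4): Quality already has 1, so the rest are out.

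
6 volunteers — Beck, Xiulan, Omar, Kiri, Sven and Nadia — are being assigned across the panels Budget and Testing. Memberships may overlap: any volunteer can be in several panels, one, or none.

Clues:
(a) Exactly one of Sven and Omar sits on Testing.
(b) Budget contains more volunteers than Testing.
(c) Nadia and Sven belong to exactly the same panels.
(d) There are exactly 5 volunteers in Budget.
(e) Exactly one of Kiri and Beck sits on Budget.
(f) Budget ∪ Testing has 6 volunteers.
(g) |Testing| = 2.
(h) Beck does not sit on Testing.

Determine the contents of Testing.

Testing = {Kiri, Omar}

From (h): Beck ∉ Testing.
Suppose Xiulan ∈ Testing: no assignment then satisfies all the clues, so Xiulan ∉ Testing.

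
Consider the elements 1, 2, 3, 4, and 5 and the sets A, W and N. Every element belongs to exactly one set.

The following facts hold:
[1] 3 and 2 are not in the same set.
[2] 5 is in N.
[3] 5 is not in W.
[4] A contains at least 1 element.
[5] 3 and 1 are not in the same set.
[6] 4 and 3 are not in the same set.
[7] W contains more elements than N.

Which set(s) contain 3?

From (2): 5 ∈ N.
Suppose 3 ∉ A: no assignment then satisfies all the clues, so 3 ∈ A.

3: A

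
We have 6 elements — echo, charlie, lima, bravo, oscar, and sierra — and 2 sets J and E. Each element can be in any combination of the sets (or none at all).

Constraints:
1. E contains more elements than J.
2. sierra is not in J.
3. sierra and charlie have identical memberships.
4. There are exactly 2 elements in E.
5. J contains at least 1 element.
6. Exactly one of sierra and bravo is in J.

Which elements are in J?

J = {bravo}

From (2): sierra ∉ J.
(3): charlie matches sierra: charlie ∉ J.
(6) (exactly one): bravo ∈ J.
Suppose echo ∈ J: no assignment then satisfies all the clues, so echo ∉ J.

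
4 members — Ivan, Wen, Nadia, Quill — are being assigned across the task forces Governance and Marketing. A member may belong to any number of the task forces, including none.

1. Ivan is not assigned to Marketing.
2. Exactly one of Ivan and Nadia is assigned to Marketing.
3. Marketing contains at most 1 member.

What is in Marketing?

From (1): Ivan ∉ Marketing.
(2) (exactly one): Nadia ∈ Marketing.
(3): Marketing already has 1, so the rest are out.

Marketing = {Nadia}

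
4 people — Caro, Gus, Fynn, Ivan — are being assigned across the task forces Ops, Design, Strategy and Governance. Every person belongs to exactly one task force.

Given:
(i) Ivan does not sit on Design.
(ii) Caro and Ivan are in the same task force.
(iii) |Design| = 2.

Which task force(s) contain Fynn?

Fynn: Design

From (i): Ivan ∉ Design.
(ii): Caro matches Ivan: Caro ∉ Design.
(iii): only 2 candidates remain for Design, so all are in.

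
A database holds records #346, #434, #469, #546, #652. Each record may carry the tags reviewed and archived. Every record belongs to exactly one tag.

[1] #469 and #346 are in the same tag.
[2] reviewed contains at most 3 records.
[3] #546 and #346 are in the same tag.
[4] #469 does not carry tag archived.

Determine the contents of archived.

From (4): #469 ∉ archived.
(1): #346 matches #469: #346 ∉ archived.
(3): #546 matches #346: #546 ∉ archived.
Only one tag left: #346 ∈ reviewed.
Only one tag left: #469 ∈ reviewed.
Only one tag left: #546 ∈ reviewed.
(2): reviewed already has 3, so the rest are out.
Only one tag left: #434 ∈ archived.
Only one tag left: #652 ∈ archived.

archived = {#434, #652}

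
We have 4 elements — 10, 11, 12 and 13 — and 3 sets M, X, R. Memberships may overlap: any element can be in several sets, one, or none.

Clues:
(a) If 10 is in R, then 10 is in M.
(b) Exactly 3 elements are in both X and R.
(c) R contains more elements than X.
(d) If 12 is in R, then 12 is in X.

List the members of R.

R = {10, 11, 12, 13}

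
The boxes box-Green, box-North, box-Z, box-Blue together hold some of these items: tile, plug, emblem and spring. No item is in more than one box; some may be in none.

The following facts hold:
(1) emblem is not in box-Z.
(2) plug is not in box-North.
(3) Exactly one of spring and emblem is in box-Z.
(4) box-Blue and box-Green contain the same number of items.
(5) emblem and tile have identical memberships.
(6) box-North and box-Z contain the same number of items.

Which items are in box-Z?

box-Z = {plug, spring}

From (1): emblem ∉ box-Z.
From (2): plug ∉ box-North.
(3) (exactly one): spring ∈ box-Z.
(5): tile matches emblem: tile ∉ box-Z.
Suppose plug ∉ box-Z: no assignment then satisfies all the clues, so plug ∈ box-Z.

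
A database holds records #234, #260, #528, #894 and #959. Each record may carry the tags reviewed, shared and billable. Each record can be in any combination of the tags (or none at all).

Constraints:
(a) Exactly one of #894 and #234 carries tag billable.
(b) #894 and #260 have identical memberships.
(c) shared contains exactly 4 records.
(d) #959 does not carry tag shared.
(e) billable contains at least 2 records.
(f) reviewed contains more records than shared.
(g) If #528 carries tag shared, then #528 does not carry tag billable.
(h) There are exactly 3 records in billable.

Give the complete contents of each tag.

reviewed = {#234, #260, #528, #894, #959}; shared = {#234, #260, #528, #894}; billable = {#260, #894, #959}

From (d): #959 ∉ shared.
(c): only 4 candidates remain for shared, so all are in.
(g): #528 ∉ billable.
Suppose #234 ∉ reviewed: no assignment then satisfies all the clues, so #234 ∈ reviewed.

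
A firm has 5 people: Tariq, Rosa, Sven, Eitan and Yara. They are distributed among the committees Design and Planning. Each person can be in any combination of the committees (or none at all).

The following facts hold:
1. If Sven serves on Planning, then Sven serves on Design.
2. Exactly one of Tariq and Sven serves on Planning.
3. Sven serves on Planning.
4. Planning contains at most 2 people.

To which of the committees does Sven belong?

Sven: Design, Planning

From (3): Sven ∈ Planning.
(1): Sven ∈ Design.
(2) (exactly one): Tariq ∉ Planning.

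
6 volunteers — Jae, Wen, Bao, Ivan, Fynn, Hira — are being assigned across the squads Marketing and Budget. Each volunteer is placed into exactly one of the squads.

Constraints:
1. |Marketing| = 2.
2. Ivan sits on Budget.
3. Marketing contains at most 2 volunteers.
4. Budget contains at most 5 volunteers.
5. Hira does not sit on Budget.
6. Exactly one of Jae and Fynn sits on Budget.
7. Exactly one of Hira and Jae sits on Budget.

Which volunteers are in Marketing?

Marketing = {Fynn, Hira}

From (2): Ivan ∈ Budget.
From (5): Hira ∉ Budget.
(7) (exactly one): Jae ∈ Budget.
Only one squad left: Hira ∈ Marketing.
(6) (exactly one): Fynn ∉ Budget.
Only one squad left: Fynn ∈ Marketing.
(1): Marketing already has 2, so the rest are out.
Only one squad left: Wen ∈ Budget.
Only one squad left: Bao ∈ Budget.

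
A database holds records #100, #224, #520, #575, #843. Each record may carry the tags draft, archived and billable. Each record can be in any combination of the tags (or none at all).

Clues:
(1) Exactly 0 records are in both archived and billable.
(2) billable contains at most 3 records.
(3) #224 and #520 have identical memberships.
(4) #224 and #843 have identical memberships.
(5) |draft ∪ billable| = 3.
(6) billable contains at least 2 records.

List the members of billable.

billable = {#224, #520, #843}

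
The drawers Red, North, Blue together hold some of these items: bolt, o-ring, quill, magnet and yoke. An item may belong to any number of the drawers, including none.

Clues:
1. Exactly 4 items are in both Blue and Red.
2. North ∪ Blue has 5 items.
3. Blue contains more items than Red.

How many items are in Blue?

5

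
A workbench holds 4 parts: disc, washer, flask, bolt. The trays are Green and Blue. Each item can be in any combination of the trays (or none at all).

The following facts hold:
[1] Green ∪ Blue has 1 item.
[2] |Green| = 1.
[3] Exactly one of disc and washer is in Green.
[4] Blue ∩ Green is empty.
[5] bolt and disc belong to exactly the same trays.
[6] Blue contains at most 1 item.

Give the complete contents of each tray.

Green = {washer}; Blue = {}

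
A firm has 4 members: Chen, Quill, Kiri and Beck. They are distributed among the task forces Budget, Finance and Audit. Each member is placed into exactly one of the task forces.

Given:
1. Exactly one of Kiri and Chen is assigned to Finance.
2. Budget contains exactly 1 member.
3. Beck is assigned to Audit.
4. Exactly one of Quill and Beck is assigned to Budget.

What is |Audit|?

2

From (3): Beck ∈ Audit.
(4) (exactly one): Quill ∈ Budget.
(2): Budget already has 1, so the rest are out.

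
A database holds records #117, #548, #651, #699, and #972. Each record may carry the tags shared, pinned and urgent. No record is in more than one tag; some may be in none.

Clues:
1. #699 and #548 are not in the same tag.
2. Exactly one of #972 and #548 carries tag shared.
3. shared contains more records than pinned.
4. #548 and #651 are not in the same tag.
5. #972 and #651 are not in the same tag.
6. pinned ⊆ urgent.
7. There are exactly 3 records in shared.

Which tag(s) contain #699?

#699: shared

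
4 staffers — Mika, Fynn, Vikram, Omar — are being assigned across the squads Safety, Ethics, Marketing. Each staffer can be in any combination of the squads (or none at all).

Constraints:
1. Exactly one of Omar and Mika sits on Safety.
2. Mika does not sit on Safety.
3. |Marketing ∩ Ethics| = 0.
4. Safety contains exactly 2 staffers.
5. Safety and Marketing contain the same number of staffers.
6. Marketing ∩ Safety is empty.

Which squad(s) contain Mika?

Mika: Marketing

From (2): Mika ∉ Safety.
(1) (exactly one): Omar ∈ Safety.
(6) (disjoint): Omar ∉ Marketing.
Suppose Mika ∈ Ethics: no assignment then satisfies all the clues, so Mika ∉ Ethics.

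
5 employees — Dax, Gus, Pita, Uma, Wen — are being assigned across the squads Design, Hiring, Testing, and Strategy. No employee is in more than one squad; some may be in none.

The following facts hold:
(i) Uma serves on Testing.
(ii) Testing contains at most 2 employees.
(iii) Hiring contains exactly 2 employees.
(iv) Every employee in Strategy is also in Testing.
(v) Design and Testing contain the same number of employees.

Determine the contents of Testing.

Testing = {Uma}

From (i): Uma ∈ Testing.
Suppose Dax ∈ Testing: no assignment then satisfies all the clues, so Dax ∉ Testing.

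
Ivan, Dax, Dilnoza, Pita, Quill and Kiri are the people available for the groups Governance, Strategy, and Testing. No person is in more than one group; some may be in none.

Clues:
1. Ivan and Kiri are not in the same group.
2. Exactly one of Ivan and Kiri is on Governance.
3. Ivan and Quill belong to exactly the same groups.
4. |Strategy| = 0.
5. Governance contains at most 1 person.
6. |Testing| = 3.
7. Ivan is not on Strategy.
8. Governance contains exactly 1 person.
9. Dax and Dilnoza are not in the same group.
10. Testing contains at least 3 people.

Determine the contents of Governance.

Governance = {Kiri}

From (7): Ivan ∉ Strategy.
(3): Quill matches Ivan: Quill ∉ Strategy.
(4): Strategy already has 0, so the rest are out.
Suppose Ivan ∈ Governance: no assignment then satisfies all the clues, so Ivan ∉ Governance.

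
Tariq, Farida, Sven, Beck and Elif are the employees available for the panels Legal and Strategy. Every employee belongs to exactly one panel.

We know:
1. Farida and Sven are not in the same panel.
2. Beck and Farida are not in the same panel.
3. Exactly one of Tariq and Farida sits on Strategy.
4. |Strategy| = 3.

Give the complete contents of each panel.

Legal = {Elif, Farida}; Strategy = {Beck, Sven, Tariq}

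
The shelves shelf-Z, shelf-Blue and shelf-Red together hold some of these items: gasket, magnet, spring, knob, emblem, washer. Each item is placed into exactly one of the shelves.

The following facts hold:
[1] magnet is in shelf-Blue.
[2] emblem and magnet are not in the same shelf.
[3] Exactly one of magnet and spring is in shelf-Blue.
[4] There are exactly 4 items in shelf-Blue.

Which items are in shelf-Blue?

shelf-Blue = {gasket, knob, magnet, washer}

From (1): magnet ∈ shelf-Blue.
(2): emblem ∉ shelf-Blue.
(3) (exactly one): spring ∉ shelf-Blue.
(4): only 4 candidates remain for shelf-Blue, so all are in.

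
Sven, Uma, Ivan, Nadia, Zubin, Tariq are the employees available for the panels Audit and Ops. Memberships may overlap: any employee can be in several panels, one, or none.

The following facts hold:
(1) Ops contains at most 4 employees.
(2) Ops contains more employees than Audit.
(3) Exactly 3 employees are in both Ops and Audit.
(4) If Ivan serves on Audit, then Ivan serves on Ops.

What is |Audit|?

3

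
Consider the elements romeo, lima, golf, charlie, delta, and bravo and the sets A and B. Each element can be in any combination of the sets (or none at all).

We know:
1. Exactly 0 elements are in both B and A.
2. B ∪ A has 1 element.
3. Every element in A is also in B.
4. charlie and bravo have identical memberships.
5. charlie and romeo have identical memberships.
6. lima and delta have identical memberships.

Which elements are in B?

B = {golf}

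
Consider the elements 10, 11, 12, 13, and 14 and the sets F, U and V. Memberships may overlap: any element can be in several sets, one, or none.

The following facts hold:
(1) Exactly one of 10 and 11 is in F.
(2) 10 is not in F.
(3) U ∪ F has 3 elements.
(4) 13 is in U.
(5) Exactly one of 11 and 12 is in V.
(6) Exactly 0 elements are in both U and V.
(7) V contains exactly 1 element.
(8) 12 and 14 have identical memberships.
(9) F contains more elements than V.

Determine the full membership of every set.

From (2): 10 ∉ F.
From (4): 13 ∈ U.
(1) (exactly one): 11 ∈ F.
Suppose 10 ∉ U: no assignment then satisfies all the clues, so 10 ∈ U.

F = {11, 13}; U = {10, 13}; V = {11}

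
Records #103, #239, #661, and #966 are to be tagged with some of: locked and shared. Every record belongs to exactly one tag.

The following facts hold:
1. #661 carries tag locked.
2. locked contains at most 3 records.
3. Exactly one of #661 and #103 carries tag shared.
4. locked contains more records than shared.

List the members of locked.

locked = {#239, #661, #966}

From (1): #661 ∈ locked.
(3) (exactly one): #103 ∈ shared.
Suppose #239 ∉ locked: no assignment then satisfies all the clues, so #239 ∈ locked.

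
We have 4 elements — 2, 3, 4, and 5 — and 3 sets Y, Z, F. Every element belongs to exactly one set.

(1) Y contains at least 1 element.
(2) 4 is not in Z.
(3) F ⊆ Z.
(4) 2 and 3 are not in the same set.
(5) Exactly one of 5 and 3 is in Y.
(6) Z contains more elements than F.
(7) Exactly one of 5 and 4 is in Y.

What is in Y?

Y = {3, 4}

From (2): 4 ∉ Z.
(3) contrapositive: 4 ∉ F.
Only one set left: 4 ∈ Y.
(7) (exactly one): 5 ∉ Y.
(5) (exactly one): 3 ∈ Y.
(4): 2 ∉ Y.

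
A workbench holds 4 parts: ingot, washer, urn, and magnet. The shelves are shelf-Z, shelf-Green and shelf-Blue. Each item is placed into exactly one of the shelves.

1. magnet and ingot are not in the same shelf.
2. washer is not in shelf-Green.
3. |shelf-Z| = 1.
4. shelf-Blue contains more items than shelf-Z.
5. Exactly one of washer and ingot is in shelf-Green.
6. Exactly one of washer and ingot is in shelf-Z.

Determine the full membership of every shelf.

shelf-Z = {washer}; shelf-Green = {ingot}; shelf-Blue = {magnet, urn}

From (2): washer ∉ shelf-Green.
(5) (exactly one): ingot ∈ shelf-Green.
(6) (exactly one): washer ∈ shelf-Z.
(1): magnet ∉ shelf-Green.
(3): shelf-Z already has 1, so the rest are out.
Only one shelf left: magnet ∈ shelf-Blue.
Suppose urn ∈ shelf-Green: no assignment then satisfies all the clues, so urn ∉ shelf-Green.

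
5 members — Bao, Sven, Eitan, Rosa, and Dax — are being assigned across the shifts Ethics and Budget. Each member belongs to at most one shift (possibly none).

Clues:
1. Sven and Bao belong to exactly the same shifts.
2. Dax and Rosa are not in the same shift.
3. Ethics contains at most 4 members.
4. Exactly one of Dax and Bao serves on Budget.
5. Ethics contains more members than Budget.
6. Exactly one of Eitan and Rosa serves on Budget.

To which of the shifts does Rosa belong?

Rosa: Ethics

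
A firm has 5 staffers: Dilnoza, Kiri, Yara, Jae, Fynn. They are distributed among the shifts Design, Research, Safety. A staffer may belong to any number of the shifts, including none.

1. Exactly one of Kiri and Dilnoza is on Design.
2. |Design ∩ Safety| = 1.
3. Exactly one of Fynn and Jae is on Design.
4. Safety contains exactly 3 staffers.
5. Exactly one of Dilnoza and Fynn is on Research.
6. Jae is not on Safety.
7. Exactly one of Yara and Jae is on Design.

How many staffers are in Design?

2

From (6): Jae ∉ Safety.
Suppose Yara ∈ Design: no assignment then satisfies all the clues, so Yara ∉ Design.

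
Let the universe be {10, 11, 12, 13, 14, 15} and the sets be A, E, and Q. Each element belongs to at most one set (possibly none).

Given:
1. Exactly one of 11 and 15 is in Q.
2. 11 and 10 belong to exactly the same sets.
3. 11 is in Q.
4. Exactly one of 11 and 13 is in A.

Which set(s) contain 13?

13: A

From (3): 11 ∈ Q.
(1) (exactly one): 15 ∉ Q.
(2): 10 matches 11: 10 ∉ A.
(2): 10 matches 11: 10 ∉ E.
(2): 10 matches 11: 10 ∈ Q.
(4) (exactly one): 13 ∈ A.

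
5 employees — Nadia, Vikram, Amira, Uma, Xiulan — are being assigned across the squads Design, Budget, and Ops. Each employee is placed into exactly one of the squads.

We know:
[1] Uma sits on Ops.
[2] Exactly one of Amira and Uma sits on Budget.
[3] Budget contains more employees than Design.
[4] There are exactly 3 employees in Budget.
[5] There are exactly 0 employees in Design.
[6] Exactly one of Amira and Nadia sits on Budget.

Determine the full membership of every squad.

Design = {}; Budget = {Amira, Vikram, Xiulan}; Ops = {Nadia, Uma}

From (1): Uma ∈ Ops.
(2) (exactly one): Amira ∈ Budget.
(5): Design already has 0, so the rest are out.
(6) (exactly one): Nadia ∉ Budget.
Only one squad left: Nadia ∈ Ops.
(4): only 3 candidates remain for Budget, so all are in.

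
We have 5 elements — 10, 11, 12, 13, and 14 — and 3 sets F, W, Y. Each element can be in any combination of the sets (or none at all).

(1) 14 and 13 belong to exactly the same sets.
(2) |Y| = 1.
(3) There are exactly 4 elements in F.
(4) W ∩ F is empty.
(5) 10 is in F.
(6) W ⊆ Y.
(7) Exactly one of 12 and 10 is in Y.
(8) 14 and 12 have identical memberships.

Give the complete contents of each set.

F = {10, 12, 13, 14}; W = {}; Y = {10}

From (5): 10 ∈ F.
(4) (disjoint): 10 ∉ W.
Suppose 10 ∉ Y: no assignment then satisfies all the clues, so 10 ∈ Y.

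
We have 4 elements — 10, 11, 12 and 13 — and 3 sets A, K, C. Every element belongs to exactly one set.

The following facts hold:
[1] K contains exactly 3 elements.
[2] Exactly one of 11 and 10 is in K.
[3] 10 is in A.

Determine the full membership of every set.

A = {10}; K = {11, 12, 13}; C = {}

From (3): 10 ∈ A.
(1): only 3 candidates remain for K, so all are in.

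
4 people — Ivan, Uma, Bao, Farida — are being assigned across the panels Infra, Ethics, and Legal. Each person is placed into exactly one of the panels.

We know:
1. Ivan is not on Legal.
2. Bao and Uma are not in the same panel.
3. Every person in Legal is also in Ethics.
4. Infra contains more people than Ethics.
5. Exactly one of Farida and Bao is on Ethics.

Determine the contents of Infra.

Infra = {Farida, Ivan, Uma}

From (1): Ivan ∉ Legal.
Suppose Ivan ∉ Infra: no assignment then satisfies all the clues, so Ivan ∈ Infra.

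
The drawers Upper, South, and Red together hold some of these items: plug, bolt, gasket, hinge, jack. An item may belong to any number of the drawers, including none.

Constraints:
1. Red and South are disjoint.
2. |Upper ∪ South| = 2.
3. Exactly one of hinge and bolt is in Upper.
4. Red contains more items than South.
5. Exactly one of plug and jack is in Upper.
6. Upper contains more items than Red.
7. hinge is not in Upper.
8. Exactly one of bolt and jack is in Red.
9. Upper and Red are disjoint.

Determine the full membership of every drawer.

From (7): hinge ∉ Upper.
(3) (exactly one): bolt ∈ Upper.
(9) (disjoint): bolt ∉ Red.
(8) (exactly one): jack ∈ Red.
(9) (disjoint): jack ∉ Upper.
(1) (disjoint): jack ∉ South.
(5) (exactly one): plug ∈ Upper.
(9) (disjoint): plug ∉ Red.
Suppose plug ∈ South: no assignment then satisfies all the clues, so plug ∉ South.

Upper = {bolt, plug}; South = {}; Red = {jack}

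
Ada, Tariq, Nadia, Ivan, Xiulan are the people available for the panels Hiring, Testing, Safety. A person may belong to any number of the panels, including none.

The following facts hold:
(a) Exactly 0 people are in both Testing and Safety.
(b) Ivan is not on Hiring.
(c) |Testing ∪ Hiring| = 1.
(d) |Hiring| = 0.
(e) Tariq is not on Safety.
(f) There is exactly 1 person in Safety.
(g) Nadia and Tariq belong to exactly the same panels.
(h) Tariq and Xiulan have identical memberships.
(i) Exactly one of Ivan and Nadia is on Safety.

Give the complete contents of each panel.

Hiring = {}; Testing = {Ada}; Safety = {Ivan}

From (b): Ivan ∉ Hiring.
From (e): Tariq ∉ Safety.
(d): Hiring already has 0, so the rest are out.
(g): Nadia matches Tariq: Nadia ∉ Safety.
(h): Xiulan matches Tariq: Xiulan ∉ Safety.
(i) (exactly one): Ivan ∈ Safety.
(f): Safety already has 1, so the rest are out.
Suppose Ada ∉ Testing: no assignment then satisfies all the clues, so Ada ∈ Testing.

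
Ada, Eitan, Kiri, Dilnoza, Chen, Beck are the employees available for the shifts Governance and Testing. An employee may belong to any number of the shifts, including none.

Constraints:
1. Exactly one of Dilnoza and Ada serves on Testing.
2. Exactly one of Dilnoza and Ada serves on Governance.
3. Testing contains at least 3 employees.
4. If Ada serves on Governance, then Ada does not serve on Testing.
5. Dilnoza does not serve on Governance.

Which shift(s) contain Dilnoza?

Dilnoza: Testing

From (5): Dilnoza ∉ Governance.
(2) (exactly one): Ada ∈ Governance.
(4): Ada ∉ Testing.
(1) (exactly one): Dilnoza ∈ Testing.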